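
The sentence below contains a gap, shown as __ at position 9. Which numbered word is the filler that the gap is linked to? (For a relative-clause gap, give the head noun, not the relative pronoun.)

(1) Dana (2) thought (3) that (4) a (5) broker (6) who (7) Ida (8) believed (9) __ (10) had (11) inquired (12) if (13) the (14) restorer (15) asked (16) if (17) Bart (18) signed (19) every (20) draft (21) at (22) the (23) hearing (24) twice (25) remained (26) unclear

The gap at 9 is the subject of "inquired", inside a relative clause.
The relative pronoun is "who" (word 6); it is bound by the head noun immediately before it.
Its filler is the head noun "broker", at word 5.

5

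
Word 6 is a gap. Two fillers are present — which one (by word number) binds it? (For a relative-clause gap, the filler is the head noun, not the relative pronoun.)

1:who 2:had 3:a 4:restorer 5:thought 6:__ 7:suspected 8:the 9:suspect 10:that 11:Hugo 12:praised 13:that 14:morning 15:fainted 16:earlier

The marked gap is the subject of "suspected".
Its filler is the fronted wh-phrase "who", at word 1.
(The other dependency links word 9 to a gap after word 12.)

1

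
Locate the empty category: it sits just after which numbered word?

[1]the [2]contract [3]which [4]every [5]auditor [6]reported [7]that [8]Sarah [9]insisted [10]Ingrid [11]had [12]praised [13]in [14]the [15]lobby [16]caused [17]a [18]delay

The displaced element is "the contract" (word 2).
It is linked across 2 clause boundaries (that → Ø).
It functions as the direct object of "praised", so the gap sits immediately after word 12 ("praised").
Base order: Every auditor reported that Sarah insisted Ingrid had praised the contract in the lobby.

12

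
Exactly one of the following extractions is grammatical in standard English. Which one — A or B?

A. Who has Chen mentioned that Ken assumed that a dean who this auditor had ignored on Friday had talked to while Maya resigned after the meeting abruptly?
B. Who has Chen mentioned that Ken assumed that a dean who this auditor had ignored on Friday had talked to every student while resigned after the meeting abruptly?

In B, the wh-phrase is extracted from inside an adjunct island (introduced by "while"), which blocks movement.
In A, the extraction path crosses only that-complement boundaries, which are transparent.
So A is grammatical.

A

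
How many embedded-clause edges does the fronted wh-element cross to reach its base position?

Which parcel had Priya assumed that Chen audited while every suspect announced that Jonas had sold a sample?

1

"which parcel" is extracted from the object of "audited".
Boundaries crossed, outermost first: [that] — 1 in total.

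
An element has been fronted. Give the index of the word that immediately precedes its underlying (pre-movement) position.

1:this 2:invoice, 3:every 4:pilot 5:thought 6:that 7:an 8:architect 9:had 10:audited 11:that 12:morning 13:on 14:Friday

The displaced element is "this invoice" (word 2).
It is linked across 1 clause boundary (that).
It functions as the direct object of "audited", so the gap sits immediately after word 10 ("audited").
Base order: Every pilot thought that an architect had audited this invoice that morning on Friday.

10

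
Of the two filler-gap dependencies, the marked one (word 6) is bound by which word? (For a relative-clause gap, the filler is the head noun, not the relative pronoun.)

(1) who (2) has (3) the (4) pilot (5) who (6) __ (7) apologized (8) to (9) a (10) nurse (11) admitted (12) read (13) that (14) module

4

The marked gap is inside the relative clause, the subject of "apologized".
Its filler is the head noun "pilot" (via "who"), at word 4.
(The other dependency links word 1 to a gap after word 11.)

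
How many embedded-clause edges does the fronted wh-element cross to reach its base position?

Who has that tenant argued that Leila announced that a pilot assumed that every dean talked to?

3

"who" is extracted from the PP object of "talked".
Boundaries crossed, outermost first: [that], [that], [that] — 3 in total.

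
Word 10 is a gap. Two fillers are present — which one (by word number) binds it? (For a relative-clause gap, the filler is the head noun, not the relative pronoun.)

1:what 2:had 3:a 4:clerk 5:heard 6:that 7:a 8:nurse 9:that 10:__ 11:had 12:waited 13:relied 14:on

The marked gap is inside the relative clause, the subject of "waited".
Its filler is the head noun "nurse" (via "that"), at word 8.
(The other dependency links word 1 to a gap after word 14.)

8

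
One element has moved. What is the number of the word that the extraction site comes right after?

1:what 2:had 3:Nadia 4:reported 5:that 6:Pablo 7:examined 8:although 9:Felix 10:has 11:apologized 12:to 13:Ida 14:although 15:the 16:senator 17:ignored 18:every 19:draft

7

The displaced element is "what" (word 1).
It is linked across 1 clause boundary (that).
It functions as the direct object of "examined", so the gap sits immediately after word 7 ("examined").
Base order: Nadia had reported that Pablo examined what although Felix has apologized to Ida although the senator ignored every draft.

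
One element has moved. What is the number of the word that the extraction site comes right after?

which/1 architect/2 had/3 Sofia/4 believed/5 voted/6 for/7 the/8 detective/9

5

The displaced element is "which architect" (word 2).
It is linked across 1 clause boundary (Ø).
It functions as the subject of "voted", so the gap sits immediately after word 5 ("believed").
Base order: Sofia had believed that which architect voted for the detective.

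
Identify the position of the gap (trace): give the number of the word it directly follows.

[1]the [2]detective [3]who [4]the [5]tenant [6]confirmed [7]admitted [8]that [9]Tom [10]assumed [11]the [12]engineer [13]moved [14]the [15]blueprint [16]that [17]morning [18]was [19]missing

6

The displaced element is "the detective" (word 2).
It is linked across 1 clause boundary (Ø).
It functions as the subject of "admitted", so the gap sits immediately after word 6 ("confirmed").
Base order: The tenant confirmed the detective admitted that Tom assumed the engineer moved the blueprint that morning.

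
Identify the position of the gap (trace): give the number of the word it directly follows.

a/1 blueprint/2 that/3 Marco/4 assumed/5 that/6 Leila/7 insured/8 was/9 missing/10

8

The displaced element is "a blueprint" (word 2).
It is linked across 1 clause boundary (that).
It functions as the direct object of "insured", so the gap sits immediately after word 8 ("insured").
Base order: Marco assumed that Leila insured a blueprint.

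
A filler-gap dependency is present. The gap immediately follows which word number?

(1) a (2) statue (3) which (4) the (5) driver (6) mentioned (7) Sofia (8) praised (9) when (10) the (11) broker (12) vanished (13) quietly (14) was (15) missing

The displaced element is "a statue" (word 2).
It is linked across 1 clause boundary (Ø).
It functions as the direct object of "praised", so the gap sits immediately after word 8 ("praised").
Base order: The driver mentioned Sofia praised a statue when the broker vanished quietly.

8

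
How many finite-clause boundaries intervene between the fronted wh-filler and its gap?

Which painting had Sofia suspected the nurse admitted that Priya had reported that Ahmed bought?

"which painting" is extracted from the object of "bought".
Boundaries crossed, outermost first: [Ø], [that], [that] — 3 in total.

3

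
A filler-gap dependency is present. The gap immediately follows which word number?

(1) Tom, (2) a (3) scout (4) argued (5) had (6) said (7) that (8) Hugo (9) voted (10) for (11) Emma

The displaced element is "Tom" (word 1).
It is linked across 1 clause boundary (Ø).
It functions as the subject of "said", so the gap sits immediately after word 4 ("argued").
Base order: A scout argued that Tom had said that Hugo voted for Emma.

4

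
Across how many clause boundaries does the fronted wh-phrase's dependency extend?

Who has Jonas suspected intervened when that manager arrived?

"who" is extracted from the subject of "intervened".
Boundaries crossed, outermost first: [Ø] — 1 in total.

1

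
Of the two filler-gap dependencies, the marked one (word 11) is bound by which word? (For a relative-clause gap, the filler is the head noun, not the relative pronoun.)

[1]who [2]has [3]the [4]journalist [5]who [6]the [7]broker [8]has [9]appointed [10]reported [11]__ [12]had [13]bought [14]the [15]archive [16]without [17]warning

The marked gap is the subject of "bought".
Its filler is the fronted wh-phrase "who", at word 1.
(The other dependency links word 4 to a gap after word 9.)

1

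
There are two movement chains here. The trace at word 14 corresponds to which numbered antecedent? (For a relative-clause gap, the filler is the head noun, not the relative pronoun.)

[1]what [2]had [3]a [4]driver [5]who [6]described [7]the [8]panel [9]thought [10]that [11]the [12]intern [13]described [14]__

1

The marked gap is the direct object of "described".
Its filler is the fronted wh-phrase "what", at word 1.
(The other dependency links word 4 to a gap after word 5.)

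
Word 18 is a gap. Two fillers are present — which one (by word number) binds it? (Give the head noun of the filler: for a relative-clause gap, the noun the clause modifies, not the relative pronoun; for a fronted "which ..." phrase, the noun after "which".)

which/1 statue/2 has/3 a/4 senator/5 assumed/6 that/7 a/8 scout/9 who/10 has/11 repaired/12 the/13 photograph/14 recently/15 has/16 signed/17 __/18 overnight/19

The marked gap is the direct object of "signed".
Its filler is the fronted wh-phrase "which statue", at word 2.
(The other dependency links word 9 to a gap after word 10.)

2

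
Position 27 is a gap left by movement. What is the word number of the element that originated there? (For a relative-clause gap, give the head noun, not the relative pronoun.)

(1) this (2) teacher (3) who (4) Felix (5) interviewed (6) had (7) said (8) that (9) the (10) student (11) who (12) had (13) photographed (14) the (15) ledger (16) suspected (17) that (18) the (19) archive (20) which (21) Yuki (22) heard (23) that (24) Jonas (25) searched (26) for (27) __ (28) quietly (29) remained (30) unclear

19

The gap at 27 is the prepositional object of "searched", inside a relative clause.
The relative pronoun is "which" (word 20); it is bound by the head noun immediately before it.
Its filler is the head noun "archive", at word 19.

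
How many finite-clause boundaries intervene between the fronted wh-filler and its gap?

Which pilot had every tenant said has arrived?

1

"which pilot" is extracted from the subject of "arrived".
Boundaries crossed, outermost first: [Ø] — 1 in total.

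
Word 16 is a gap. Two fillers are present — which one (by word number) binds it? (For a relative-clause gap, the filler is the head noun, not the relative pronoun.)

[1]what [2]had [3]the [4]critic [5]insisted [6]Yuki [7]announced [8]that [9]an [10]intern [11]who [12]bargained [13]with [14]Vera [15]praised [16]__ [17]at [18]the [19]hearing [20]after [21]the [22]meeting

1

The marked gap is the direct object of "praised".
Its filler is the fronted wh-phrase "what", at word 1.
(The other dependency links word 10 to a gap after word 11.)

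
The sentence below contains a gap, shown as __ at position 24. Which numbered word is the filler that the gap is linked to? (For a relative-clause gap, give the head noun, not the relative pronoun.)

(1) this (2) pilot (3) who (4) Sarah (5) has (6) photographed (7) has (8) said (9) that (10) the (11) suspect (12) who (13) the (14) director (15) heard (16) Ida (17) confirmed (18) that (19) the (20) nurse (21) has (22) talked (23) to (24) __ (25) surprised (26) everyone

11

The gap at 24 is the prepositional object of "talked", inside a relative clause.
The relative pronoun is "who" (word 12); it is bound by the head noun immediately before it.
Its filler is the head noun "suspect", at word 11.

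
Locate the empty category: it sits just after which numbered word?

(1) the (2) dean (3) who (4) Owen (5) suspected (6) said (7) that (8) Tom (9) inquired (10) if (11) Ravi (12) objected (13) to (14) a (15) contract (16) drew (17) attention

The displaced element is "the dean" (word 2).
It is linked across 1 clause boundary (Ø).
It functions as the subject of "said", so the gap sits immediately after word 5 ("suspected").
Base order: Owen suspected that the dean said that Tom inquired if Ravi objected to a contract.

5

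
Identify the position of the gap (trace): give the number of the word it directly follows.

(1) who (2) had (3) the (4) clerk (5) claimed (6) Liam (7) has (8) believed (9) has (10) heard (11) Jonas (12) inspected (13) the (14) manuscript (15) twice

8

The displaced element is "who" (word 1).
It is linked across 2 clause boundaries (Ø → Ø).
It functions as the subject of "heard", so the gap sits immediately after word 8 ("believed").
Base order: The clerk had claimed Liam has believed that who has heard Jonas inspected the manuscript twice.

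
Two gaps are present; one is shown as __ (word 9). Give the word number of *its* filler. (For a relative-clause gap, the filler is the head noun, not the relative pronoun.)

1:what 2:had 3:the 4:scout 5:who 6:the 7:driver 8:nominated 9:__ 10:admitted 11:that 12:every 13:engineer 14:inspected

The marked gap is inside the relative clause, the direct object of "nominated".
Its filler is the head noun "scout" (via "who"), at word 4.
(The other dependency links word 1 to a gap after word 14.)

4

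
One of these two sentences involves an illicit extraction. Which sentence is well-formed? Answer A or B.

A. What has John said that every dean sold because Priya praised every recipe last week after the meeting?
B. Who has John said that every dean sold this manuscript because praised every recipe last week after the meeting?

A

In B, the wh-phrase is extracted from inside an adjunct island (introduced by "because"), which blocks movement.
In A, the extraction path crosses only that-complement boundaries, which are transparent.
So A is grammatical.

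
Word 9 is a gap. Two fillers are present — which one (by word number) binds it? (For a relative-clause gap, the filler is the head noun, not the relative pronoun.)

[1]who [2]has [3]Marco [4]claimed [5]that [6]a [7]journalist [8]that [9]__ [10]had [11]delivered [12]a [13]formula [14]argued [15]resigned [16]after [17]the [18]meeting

The marked gap is inside the relative clause, the subject of "delivered".
Its filler is the head noun "journalist" (via "that"), at word 7.
(The other dependency links word 1 to a gap after word 14.)

7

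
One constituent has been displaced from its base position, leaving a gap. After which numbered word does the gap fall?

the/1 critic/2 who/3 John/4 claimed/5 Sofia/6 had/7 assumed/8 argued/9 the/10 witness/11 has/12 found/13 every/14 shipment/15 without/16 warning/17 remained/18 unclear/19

The displaced element is "the critic" (word 2).
It is linked across 2 clause boundaries (Ø → Ø).
It functions as the subject of "argued", so the gap sits immediately after word 8 ("assumed").
Base order: John claimed Sofia had assumed the critic argued the witness has found every shipment without warning.

8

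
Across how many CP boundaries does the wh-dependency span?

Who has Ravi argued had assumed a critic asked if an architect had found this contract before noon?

"who" is extracted from the subject of "assumed".
Boundaries crossed, outermost first: [Ø] — 1 in total.

1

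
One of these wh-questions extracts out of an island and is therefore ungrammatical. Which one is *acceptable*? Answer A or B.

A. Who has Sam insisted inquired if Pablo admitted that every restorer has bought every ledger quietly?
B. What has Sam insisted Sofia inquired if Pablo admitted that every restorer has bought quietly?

In B, the wh-phrase is extracted from inside a wh-island (introduced by "if"), which blocks movement.
In A, the extraction path crosses only that-complement boundaries, which are transparent.
So A is grammatical.

A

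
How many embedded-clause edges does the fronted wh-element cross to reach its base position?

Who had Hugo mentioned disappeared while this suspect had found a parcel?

1

"who" is extracted from the subject of "disappeared".
Boundaries crossed, outermost first: [Ø] — 1 in total.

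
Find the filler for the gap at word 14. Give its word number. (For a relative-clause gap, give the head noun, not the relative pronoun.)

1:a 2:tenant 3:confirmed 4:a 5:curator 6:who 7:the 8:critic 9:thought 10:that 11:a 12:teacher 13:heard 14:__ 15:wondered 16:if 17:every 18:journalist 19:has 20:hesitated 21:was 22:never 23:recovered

The gap at 14 is the subject of "wondered", inside a relative clause.
The relative pronoun is "who" (word 6); it is bound by the head noun immediately before it.
Its filler is the head noun "curator", at word 5.

5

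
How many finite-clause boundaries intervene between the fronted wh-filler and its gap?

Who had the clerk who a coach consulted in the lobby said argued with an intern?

"who" is extracted from the subject of "argued".
Boundaries crossed, outermost first: [Ø] — 1 in total.

1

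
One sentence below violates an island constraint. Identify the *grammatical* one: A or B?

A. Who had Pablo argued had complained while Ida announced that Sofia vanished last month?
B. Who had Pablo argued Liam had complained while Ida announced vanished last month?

In B, the wh-phrase is extracted from inside an adjunct island (introduced by "while"), which blocks movement.
In A, the extraction path crosses only that-complement boundaries, which are transparent.
So A is grammatical.

A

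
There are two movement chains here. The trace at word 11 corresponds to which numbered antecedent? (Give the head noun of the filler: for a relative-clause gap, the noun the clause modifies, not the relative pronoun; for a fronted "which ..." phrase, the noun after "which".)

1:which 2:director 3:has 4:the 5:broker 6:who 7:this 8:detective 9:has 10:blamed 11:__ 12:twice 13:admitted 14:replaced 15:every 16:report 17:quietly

The marked gap is inside the relative clause, the direct object of "blamed".
Its filler is the head noun "broker" (via "who"), at word 5.
(The other dependency links word 2 to a gap after word 13.)

5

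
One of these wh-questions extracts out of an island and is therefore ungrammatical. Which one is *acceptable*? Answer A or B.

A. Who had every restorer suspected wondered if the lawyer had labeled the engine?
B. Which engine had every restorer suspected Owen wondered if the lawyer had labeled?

In B, the wh-phrase is extracted from inside a wh-island (introduced by "if"), which blocks movement.
In A, the extraction path crosses only that-complement boundaries, which are transparent.
So A is grammatical.

A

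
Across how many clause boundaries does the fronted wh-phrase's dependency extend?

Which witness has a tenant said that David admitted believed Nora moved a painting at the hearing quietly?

2

"which witness" is extracted from the subject of "believed".
Boundaries crossed, outermost first: [that], [Ø] — 2 in total.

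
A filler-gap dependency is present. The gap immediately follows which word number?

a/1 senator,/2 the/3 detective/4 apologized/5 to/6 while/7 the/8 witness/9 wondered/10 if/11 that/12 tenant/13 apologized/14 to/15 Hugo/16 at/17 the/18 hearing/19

The displaced element is "a senator" (word 2).
It functions as the object of the preposition "to" of "apologized", so the gap sits immediately after word 6 ("to").
Base order: The detective apologized to a senator while the witness wondered if that tenant apologized to Hugo at the hearing.

6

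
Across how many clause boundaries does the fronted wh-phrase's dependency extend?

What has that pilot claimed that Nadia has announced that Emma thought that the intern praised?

3

"what" is extracted from the object of "praised".
Boundaries crossed, outermost first: [that], [that], [that] — 3 in total.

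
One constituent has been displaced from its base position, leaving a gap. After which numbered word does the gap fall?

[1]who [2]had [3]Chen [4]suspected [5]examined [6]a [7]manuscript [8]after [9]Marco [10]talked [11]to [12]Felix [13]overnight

4

The displaced element is "who" (word 1).
It is linked across 1 clause boundary (Ø).
It functions as the subject of "examined", so the gap sits immediately after word 4 ("suspected").
Base order: Chen had suspected that who examined a manuscript after Marco talked to Felix overnight.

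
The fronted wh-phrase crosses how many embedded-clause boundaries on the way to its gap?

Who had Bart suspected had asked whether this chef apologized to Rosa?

"who" is extracted from the subject of "asked".
Boundaries crossed, outermost first: [Ø] — 1 in total.

1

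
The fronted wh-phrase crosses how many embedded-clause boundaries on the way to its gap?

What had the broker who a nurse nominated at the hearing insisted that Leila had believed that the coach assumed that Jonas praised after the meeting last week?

"what" is extracted from the object of "praised".
Boundaries crossed, outermost first: [that], [that], [that] — 3 in total.

3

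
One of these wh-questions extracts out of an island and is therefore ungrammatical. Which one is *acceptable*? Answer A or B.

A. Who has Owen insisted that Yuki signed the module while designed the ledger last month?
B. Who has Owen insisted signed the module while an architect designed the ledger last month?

B

In A, the wh-phrase is extracted from inside an adjunct island (introduced by "while"), which blocks movement.
In B, the extraction path crosses only that-complement boundaries, which are transparent.
So B is grammatical.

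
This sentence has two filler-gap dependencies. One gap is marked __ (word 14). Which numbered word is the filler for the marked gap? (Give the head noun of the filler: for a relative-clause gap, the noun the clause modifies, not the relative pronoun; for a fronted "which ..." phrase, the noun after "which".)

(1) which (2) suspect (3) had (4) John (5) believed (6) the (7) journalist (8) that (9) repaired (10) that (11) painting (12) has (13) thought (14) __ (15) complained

2

The marked gap is the subject of "complained".
Its filler is the fronted wh-phrase "which suspect", at word 2.
(The other dependency links word 7 to a gap after word 8.)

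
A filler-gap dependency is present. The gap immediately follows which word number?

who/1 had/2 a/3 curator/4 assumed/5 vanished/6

The displaced element is "who" (word 1).
It is linked across 1 clause boundary (Ø).
It functions as the subject of "vanished", so the gap sits immediately after word 5 ("assumed").
Base order: A curator had assumed that who vanished.

5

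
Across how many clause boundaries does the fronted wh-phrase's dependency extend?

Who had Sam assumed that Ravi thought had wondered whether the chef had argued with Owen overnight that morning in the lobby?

"who" is extracted from the subject of "wondered".
Boundaries crossed, outermost first: [that], [Ø] — 2 in total.

2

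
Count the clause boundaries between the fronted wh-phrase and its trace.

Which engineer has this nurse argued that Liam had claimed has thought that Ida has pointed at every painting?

"which engineer" is extracted from the subject of "thought".
Boundaries crossed, outermost first: [that], [Ø] — 2 in total.

2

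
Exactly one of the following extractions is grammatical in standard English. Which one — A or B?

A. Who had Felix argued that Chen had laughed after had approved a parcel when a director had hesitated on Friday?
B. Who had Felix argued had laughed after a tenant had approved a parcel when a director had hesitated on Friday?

In A, the wh-phrase is extracted from inside an adjunct island (introduced by "after"), which blocks movement.
In B, the extraction path crosses only that-complement boundaries, which are transparent.
So B is grammatical.

B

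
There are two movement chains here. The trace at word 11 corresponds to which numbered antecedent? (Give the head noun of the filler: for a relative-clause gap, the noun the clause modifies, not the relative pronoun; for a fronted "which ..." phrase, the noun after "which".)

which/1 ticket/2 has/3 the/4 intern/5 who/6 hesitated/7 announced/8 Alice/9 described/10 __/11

The marked gap is the direct object of "described".
Its filler is the fronted wh-phrase "which ticket", at word 2.
(The other dependency links word 5 to a gap after word 6.)

2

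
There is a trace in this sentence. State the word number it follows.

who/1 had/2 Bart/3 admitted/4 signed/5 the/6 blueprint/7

4

The displaced element is "who" (word 1).
It is linked across 1 clause boundary (Ø).
It functions as the subject of "signed", so the gap sits immediately after word 4 ("admitted").
Base order: Bart had admitted that who signed the blueprint.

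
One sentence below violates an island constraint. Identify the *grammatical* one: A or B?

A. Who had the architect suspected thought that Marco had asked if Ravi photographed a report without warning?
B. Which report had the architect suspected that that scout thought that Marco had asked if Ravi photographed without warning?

A

In B, the wh-phrase is extracted from inside a wh-island (introduced by "if"), which blocks movement.
In A, the extraction path crosses only that-complement boundaries, which are transparent.
So A is grammatical.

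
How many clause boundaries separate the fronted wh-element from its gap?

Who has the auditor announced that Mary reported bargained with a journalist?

"who" is extracted from the subject of "bargained".
Boundaries crossed, outermost first: [that], [Ø] — 2 in total.

2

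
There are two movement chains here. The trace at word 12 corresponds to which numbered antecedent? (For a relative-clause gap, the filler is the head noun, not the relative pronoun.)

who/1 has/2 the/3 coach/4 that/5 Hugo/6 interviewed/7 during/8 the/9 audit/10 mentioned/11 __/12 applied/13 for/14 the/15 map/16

1

The marked gap is the subject of "applied".
Its filler is the fronted wh-phrase "who", at word 1.
(The other dependency links word 4 to a gap after word 7.)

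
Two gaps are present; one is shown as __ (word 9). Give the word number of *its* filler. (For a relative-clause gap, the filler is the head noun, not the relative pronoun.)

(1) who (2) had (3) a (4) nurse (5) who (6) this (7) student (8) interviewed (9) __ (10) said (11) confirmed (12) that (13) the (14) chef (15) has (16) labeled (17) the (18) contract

4

The marked gap is inside the relative clause, the direct object of "interviewed".
Its filler is the head noun "nurse" (via "who"), at word 4.
(The other dependency links word 1 to a gap after word 10.)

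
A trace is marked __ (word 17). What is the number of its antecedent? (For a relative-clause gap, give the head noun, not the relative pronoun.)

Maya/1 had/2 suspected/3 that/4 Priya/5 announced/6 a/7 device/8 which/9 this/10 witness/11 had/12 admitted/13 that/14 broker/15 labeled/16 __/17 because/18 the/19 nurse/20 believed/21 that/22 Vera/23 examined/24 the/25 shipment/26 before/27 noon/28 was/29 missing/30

8

The gap at 17 is the object of "labeled", inside a relative clause.
The relative pronoun is "which" (word 9); it is bound by the head noun immediately before it.
Its filler is the head noun "device", at word 8.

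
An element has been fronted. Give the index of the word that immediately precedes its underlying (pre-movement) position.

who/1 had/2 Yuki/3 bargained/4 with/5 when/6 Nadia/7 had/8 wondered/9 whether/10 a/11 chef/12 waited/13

5

The displaced element is "who" (word 1).
It functions as the object of the preposition "with" of "bargained", so the gap sits immediately after word 5 ("with").
Base order: Yuki had bargained with who when Nadia had wondered whether a chef waited.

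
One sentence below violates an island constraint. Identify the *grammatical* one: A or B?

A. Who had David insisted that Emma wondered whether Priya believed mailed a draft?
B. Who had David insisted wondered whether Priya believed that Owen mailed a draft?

In A, the wh-phrase is extracted from inside a wh-island (introduced by "whether"), which blocks movement.
In B, the extraction path crosses only that-complement boundaries, which are transparent.
So B is grammatical.

B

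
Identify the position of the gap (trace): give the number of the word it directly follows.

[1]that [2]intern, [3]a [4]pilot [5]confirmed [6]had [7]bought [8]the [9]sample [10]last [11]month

5

The displaced element is "that intern" (word 2).
It is linked across 1 clause boundary (Ø).
It functions as the subject of "bought", so the gap sits immediately after word 5 ("confirmed").
Base order: A pilot confirmed that intern had bought the sample last month.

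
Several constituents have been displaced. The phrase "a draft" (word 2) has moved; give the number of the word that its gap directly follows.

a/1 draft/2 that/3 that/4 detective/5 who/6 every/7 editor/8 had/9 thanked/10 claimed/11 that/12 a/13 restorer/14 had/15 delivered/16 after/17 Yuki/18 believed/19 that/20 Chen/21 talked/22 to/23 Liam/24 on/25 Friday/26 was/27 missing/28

The displaced element is "a draft" (word 2).
It is linked across 1 clause boundary (that).
It functions as the direct object of "delivered", so the gap sits immediately after word 16 ("delivered").
Base order: That detective who every editor had thanked claimed that a restorer had delivered a draft after Yuki believed that Chen talked to Liam on Friday.

16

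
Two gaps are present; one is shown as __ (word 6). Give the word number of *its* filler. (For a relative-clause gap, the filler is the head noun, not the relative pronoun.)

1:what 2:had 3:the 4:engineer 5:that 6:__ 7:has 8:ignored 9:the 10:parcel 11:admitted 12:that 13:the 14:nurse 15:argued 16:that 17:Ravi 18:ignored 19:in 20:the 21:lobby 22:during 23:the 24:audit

The marked gap is inside the relative clause, the subject of "ignored".
Its filler is the head noun "engineer" (via "that"), at word 4.
(The other dependency links word 1 to a gap after word 18.)

4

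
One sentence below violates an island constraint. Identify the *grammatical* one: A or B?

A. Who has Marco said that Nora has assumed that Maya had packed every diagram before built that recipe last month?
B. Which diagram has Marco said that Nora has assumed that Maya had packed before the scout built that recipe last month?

B

In A, the wh-phrase is extracted from inside an adjunct island (introduced by "before"), which blocks movement.
In B, the extraction path crosses only that-complement boundaries, which are transparent.
So B is grammatical.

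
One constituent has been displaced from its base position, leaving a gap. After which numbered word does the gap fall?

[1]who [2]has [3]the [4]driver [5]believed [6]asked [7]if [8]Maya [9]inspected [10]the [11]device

The displaced element is "who" (word 1).
It is linked across 1 clause boundary (Ø).
It functions as the subject of "asked", so the gap sits immediately after word 5 ("believed").
Base order: The driver has believed that who asked if Maya inspected the device.

5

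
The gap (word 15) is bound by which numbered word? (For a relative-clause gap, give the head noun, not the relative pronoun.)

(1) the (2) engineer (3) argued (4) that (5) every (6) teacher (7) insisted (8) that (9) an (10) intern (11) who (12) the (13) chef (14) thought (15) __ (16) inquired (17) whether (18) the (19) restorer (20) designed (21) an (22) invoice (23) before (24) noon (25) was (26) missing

The gap at 15 is the subject of "inquired", inside a relative clause.
The relative pronoun is "who" (word 11); it is bound by the head noun immediately before it.
Its filler is the head noun "intern", at word 10.

10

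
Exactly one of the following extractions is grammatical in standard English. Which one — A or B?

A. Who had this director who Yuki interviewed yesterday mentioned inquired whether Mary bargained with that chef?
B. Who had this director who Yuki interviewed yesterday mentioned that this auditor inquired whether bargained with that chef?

A

In B, the wh-phrase is extracted from inside a wh-island (introduced by "whether"), which blocks movement.
In A, the extraction path crosses only that-complement boundaries, which are transparent.
So A is grammatical.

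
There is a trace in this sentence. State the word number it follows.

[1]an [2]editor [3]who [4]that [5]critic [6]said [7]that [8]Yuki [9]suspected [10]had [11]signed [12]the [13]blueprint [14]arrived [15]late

9

The displaced element is "an editor" (word 2).
It is linked across 2 clause boundaries (that → Ø).
It functions as the subject of "signed", so the gap sits immediately after word 9 ("suspected").
Base order: That critic said that Yuki suspected that an editor had signed the blueprint.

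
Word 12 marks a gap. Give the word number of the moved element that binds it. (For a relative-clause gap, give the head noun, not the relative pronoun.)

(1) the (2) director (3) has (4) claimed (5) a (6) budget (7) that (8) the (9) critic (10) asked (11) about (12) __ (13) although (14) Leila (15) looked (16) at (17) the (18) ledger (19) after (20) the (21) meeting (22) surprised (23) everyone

6

The gap at 12 is the prepositional object of "asked", inside a relative clause.
The relative pronoun is "that" (word 7); it is bound by the head noun immediately before it.
Its filler is the head noun "budget", at word 6.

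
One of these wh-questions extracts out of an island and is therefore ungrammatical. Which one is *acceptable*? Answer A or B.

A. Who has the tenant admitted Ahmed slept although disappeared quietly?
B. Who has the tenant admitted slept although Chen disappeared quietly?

B

In A, the wh-phrase is extracted from inside an adjunct island (introduced by "although"), which blocks movement.
In B, the extraction path crosses only that-complement boundaries, which are transparent.
So B is grammatical.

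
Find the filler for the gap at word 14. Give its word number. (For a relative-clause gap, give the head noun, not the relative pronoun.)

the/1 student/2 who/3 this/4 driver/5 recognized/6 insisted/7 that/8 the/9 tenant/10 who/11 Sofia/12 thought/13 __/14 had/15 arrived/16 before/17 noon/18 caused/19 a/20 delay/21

The gap at 14 is the subject of "arrived", inside a relative clause.
The relative pronoun is "who" (word 11); it is bound by the head noun immediately before it.
Its filler is the head noun "tenant", at word 10.

10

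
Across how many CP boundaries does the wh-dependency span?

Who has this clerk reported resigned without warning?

"who" is extracted from the subject of "resigned".
Boundaries crossed, outermost first: [Ø] — 1 in total.

1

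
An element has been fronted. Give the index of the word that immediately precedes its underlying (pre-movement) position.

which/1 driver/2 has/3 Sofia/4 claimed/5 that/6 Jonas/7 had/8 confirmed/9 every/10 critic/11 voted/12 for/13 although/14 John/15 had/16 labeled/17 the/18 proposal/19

13

The displaced element is "which driver" (word 2).
It is linked across 2 clause boundaries (that → Ø).
It functions as the object of the preposition "for" of "voted", so the gap sits immediately after word 13 ("for").
Base order: Sofia has claimed that Jonas had confirmed every critic voted for which driver although John had labeled the proposal.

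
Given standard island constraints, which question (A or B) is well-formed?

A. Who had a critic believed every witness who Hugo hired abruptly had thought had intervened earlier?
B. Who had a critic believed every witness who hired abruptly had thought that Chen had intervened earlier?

In B, the wh-phrase is extracted from inside a complex-NP island (relative clause) (introduced by "who"), which blocks movement.
In A, the extraction path crosses only that-complement boundaries, which are transparent.
So A is grammatical.

A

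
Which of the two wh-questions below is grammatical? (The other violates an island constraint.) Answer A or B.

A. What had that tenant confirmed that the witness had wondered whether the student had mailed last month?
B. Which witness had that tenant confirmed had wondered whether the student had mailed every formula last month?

B

In A, the wh-phrase is extracted from inside a wh-island (introduced by "whether"), which blocks movement.
In B, the extraction path crosses only that-complement boundaries, which are transparent.
So B is grammatical.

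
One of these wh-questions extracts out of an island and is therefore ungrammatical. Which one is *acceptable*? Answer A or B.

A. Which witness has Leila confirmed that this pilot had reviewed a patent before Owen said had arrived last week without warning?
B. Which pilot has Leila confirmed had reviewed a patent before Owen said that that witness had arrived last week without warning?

B

In A, the wh-phrase is extracted from inside an adjunct island (introduced by "before"), which blocks movement.
In B, the extraction path crosses only that-complement boundaries, which are transparent.
So B is grammatical.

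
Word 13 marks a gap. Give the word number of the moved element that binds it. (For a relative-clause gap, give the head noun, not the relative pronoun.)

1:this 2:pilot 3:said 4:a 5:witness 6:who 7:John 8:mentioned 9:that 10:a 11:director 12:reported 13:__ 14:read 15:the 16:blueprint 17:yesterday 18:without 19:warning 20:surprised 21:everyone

The gap at 13 is the subject of "read", inside a relative clause.
The relative pronoun is "who" (word 6); it is bound by the head noun immediately before it.
Its filler is the head noun "witness", at word 5.

5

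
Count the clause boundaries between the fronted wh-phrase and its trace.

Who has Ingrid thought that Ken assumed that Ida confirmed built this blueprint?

"who" is extracted from the subject of "built".
Boundaries crossed, outermost first: [that], [that], [Ø] — 3 in total.

3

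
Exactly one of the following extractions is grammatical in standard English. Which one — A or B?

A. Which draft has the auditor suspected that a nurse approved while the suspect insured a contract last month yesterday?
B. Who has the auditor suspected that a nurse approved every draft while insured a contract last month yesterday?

In B, the wh-phrase is extracted from inside an adjunct island (introduced by "while"), which blocks movement.
In A, the extraction path crosses only that-complement boundaries, which are transparent.
So A is grammatical.

A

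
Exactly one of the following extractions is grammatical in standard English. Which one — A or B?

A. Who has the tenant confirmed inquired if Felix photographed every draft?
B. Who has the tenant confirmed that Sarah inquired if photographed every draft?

A

In B, the wh-phrase is extracted from inside a wh-island (introduced by "if"), which blocks movement.
In A, the extraction path crosses only that-complement boundaries, which are transparent.
So A is grammatical.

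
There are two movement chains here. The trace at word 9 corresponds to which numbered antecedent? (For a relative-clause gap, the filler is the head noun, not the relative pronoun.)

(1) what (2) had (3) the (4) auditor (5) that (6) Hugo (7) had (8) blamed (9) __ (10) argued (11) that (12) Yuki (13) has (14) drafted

The marked gap is inside the relative clause, the direct object of "blamed".
Its filler is the head noun "auditor" (via "that"), at word 4.
(The other dependency links word 1 to a gap after word 14.)

4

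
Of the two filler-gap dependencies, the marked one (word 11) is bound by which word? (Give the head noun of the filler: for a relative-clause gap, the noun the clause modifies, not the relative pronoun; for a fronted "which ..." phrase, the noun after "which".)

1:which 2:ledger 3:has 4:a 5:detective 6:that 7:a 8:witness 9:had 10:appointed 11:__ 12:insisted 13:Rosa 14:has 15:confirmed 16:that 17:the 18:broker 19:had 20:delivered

The marked gap is inside the relative clause, the direct object of "appointed".
Its filler is the head noun "detective" (via "that"), at word 5.
(The other dependency links word 2 to a gap after word 20.)

5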